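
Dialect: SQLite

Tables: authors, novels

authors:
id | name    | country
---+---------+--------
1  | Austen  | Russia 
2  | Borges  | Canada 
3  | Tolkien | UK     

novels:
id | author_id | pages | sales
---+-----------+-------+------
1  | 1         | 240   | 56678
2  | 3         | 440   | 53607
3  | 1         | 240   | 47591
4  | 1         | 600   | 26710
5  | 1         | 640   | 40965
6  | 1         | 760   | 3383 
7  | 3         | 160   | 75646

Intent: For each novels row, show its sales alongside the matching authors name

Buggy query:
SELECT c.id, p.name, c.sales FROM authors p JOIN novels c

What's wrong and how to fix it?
Bug: Missing join condition: each novels row is matched to all authors rows instead of just its own

Fix: Add ON c.author_id = p.id to the JOIN

Corrected query:
SELECT c.id, p.name, c.sales FROM authors p JOIN novels c ON c.author_id = p.id

Result:
id | name    | sales
---+---------+------
1  | Austen  | 56678
2  | Tolkien | 53607
3  | Austen  | 47591
4  | Austen  | 26710
5  | Austen  | 40965
6  | Austen  | 3383 
7  | Tolkien | 75646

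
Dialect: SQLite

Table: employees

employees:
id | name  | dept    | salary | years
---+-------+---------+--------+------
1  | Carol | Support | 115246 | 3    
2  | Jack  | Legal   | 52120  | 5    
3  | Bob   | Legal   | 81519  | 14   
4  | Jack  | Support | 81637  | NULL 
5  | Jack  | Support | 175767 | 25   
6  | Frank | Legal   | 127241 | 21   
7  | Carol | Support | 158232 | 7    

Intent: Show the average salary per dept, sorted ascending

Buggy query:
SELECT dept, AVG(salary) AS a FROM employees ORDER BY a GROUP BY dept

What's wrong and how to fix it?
Bug: GROUP BY must precede ORDER BY

Fix: Reorder: SELECT … FROM … GROUP BY … ORDER BY …

Corrected query:
SELECT dept, AVG(salary) AS a FROM employees GROUP BY dept ORDER BY a

Result:
dept    | a       
--------+---------
Legal   | 86960   
Support | 132720.5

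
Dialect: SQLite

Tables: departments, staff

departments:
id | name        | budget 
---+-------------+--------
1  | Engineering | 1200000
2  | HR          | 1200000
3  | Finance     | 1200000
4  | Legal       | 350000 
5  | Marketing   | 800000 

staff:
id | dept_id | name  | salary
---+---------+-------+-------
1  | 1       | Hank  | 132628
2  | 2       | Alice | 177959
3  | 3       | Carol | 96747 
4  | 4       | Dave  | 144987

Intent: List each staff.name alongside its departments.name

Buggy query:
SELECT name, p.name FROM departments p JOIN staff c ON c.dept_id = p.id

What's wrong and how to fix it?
Bug: 'name' exists in both joined tables, so the database can't tell which one is meant

Fix: Prefix ambiguous columns with the table alias

Corrected query:
SELECT c.name, p.name FROM departments p JOIN staff c ON c.dept_id = p.id

Result:
name  | name       
------+------------
Hank  | Engineering
Alice | HR         
Carol | Finance    
Dave  | Legal      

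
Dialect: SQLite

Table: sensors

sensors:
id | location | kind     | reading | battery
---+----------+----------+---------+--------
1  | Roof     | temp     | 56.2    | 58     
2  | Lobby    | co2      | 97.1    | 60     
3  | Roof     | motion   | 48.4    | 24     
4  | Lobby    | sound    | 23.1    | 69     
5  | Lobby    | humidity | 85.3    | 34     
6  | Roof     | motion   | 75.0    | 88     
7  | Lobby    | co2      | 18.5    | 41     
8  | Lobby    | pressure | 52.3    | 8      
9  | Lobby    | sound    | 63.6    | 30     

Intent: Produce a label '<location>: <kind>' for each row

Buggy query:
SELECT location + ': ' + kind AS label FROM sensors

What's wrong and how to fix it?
Bug: SQLite uses || for string concatenation; + coerces text to numbers (yielding 0)

Fix: Replace + with || to concatenate text

Corrected query:
SELECT location || ': ' || kind AS label FROM sensors

Result:
label          
---------------
Roof: temp     
Lobby: co2     
Roof: motion   
Lobby: sound   
Lobby: humidity
Roof: motion   
Lobby: co2     
Lobby: pressure
Lobby: sound   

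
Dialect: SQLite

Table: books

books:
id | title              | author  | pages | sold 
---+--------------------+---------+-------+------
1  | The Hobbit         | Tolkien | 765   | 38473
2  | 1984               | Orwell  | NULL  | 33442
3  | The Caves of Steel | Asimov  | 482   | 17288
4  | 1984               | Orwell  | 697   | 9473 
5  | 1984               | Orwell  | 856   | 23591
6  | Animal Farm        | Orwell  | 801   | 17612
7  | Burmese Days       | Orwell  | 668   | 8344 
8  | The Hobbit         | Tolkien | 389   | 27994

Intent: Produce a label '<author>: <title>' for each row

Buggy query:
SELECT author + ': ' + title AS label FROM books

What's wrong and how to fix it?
Bug: '+' is numeric addition; on text columns SQLite converts them to 0 instead of concatenating

Fix: Replace + with || to concatenate text

Corrected query:
SELECT author || ': ' || title AS label FROM books

Result:
label                     
--------------------------
Tolkien: The Hobbit       
Orwell: 1984              
Asimov: The Caves of Steel
Orwell: 1984              
Orwell: 1984              
Orwell: Animal Farm       
Orwell: Burmese Days      
Tolkien: The Hobbit       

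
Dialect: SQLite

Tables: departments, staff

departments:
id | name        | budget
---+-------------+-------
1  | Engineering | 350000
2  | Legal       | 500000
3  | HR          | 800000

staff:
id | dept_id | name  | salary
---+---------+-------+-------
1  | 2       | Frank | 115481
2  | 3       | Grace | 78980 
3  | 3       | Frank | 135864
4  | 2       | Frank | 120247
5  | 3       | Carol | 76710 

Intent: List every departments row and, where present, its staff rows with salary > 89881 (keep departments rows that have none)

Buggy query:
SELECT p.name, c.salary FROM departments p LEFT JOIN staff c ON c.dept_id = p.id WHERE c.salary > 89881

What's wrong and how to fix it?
Bug: Filtering c.salary in WHERE discards the NULL rows produced by LEFT JOIN, turning it into an inner join

Fix: Put 'c.salary > 89881' in the JOIN's ON clause instead of WHERE

Corrected query:
SELECT p.name, c.salary FROM departments p LEFT JOIN staff c ON c.dept_id = p.id AND c.salary > 89881

Result:
name        | salary
------------+-------
Engineering | NULL  
Legal       | 115481
Legal       | 120247
HR          | 135864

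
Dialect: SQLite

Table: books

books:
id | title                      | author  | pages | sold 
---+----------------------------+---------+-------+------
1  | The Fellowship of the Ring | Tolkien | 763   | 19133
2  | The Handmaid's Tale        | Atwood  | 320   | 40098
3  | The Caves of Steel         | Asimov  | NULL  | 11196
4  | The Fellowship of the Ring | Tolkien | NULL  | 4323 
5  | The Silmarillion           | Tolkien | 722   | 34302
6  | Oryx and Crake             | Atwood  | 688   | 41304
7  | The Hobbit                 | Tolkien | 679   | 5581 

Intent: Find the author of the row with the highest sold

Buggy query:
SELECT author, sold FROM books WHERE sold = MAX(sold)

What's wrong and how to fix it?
Bug: WHERE is evaluated per row; an aggregate over the whole table isn't defined there

Fix: Wrap MAX in a scalar subquery so WHERE compares against a single value

Corrected query:
SELECT author, sold FROM books WHERE sold = (SELECT MAX(sold) FROM books)

Result:
author | sold 
-------+------
Atwood | 41304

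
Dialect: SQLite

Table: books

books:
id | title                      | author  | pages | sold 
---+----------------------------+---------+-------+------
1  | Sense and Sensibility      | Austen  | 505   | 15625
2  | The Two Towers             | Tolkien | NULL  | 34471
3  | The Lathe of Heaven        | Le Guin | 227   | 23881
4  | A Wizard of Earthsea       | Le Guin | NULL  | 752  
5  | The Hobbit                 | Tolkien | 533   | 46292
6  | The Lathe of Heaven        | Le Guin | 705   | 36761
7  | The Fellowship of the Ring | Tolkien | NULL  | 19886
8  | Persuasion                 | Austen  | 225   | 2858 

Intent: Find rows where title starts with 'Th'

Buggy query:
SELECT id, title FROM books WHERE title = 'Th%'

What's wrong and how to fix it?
Bug: Wildcards only work with LIKE; '=' treats '%' as a literal character

Fix: Replace '=' with LIKE so 'Th%' is treated as a pattern

Corrected query:
SELECT id, title FROM books WHERE title LIKE 'Th%'

Result:
id | title                     
---+---------------------------
2  | The Two Towers            
3  | The Lathe of Heaven       
5  | The Hobbit                
6  | The Lathe of Heaven       
7  | The Fellowship of the Ring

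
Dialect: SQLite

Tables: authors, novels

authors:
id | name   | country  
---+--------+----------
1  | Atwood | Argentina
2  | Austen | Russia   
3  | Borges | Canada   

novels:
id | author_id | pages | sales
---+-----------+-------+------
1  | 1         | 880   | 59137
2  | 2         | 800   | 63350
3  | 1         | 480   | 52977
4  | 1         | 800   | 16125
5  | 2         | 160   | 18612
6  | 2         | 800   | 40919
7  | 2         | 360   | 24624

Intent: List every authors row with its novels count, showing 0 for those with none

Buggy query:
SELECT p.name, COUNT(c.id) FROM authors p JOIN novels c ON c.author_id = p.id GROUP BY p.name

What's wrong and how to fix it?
Bug: INNER JOIN drops authors rows that have no matching novels rows

Fix: Switch to LEFT JOIN to retain unmatched parent rows

Corrected query:
SELECT p.name, COUNT(c.id) FROM authors p LEFT JOIN novels c ON c.author_id = p.id GROUP BY p.name

Result:
name   | COUNT(c.id)
-------+------------
Atwood | 3          
Austen | 4          
Borges | 0          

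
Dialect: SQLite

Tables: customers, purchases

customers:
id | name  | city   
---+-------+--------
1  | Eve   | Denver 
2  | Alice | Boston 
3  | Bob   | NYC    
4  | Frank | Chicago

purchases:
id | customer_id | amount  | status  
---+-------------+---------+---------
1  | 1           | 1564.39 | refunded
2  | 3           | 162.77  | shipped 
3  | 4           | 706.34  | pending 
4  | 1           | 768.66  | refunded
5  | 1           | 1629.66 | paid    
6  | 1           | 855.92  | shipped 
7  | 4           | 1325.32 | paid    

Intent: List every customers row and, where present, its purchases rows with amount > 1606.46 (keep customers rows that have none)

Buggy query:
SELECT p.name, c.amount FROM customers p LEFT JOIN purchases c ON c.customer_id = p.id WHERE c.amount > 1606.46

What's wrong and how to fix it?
Bug: Filtering c.amount in WHERE discards the NULL rows produced by LEFT JOIN, turning it into an inner join

Fix: Move the right-table condition into the ON clause so unmatched parents are kept

Corrected query:
SELECT p.name, c.amount FROM customers p LEFT JOIN purchases c ON c.customer_id = p.id AND c.amount > 1606.46

Result:
name  | amount 
------+--------
Eve   | 1629.66
Alice | NULL   
Bob   | NULL   
Frank | NULL   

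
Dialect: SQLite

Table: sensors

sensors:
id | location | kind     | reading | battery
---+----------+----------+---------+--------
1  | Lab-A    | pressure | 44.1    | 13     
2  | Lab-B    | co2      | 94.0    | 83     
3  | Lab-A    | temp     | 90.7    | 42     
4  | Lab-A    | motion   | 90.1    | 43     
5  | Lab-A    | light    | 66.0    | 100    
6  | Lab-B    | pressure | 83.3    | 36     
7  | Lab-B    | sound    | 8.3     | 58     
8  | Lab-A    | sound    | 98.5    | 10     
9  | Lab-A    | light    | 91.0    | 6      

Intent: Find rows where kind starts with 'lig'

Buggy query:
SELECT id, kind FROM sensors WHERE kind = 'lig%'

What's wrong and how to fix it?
Bug: Wildcards only work with LIKE; '=' treats '%' as a literal character

Fix: Replace '=' with LIKE so 'lig%' is treated as a pattern

Corrected query:
SELECT id, kind FROM sensors WHERE kind LIKE 'lig%'

Result:
id | kind 
---+------
5  | light
9  | light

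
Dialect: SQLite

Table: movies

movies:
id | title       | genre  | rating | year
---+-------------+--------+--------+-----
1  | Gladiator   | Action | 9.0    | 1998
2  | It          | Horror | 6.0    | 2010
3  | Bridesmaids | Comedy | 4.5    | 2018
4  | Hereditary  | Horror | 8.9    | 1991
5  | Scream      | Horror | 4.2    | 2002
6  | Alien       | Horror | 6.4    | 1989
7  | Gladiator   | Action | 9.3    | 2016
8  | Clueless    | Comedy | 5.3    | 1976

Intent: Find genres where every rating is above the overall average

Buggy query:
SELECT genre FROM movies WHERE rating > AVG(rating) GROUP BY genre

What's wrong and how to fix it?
Bug: AVG() is an aggregate; it can't sit directly in WHERE

Fix: Use a subquery for AVG and a HAVING MIN(...) filter so the condition holds for every row in the group

Corrected query:
SELECT genre FROM movies GROUP BY genre HAVING MIN(rating) > (SELECT AVG(rating) FROM movies)

Result:
genre 
------
Action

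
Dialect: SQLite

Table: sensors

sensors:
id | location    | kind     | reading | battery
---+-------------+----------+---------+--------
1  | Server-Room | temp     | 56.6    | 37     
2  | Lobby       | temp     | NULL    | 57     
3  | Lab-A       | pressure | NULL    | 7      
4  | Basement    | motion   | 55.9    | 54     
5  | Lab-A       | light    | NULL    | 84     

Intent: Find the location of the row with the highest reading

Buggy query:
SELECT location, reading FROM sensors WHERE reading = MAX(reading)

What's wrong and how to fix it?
Bug: WHERE is evaluated per row; an aggregate over the whole table isn't defined there

Fix: Use a subquery: WHERE reading = (SELECT MAX(reading) FROM sensors)

Corrected query:
SELECT location, reading FROM sensors WHERE reading = (SELECT MAX(reading) FROM sensors)

Result:
location    | reading
------------+--------
Server-Room | 56.6   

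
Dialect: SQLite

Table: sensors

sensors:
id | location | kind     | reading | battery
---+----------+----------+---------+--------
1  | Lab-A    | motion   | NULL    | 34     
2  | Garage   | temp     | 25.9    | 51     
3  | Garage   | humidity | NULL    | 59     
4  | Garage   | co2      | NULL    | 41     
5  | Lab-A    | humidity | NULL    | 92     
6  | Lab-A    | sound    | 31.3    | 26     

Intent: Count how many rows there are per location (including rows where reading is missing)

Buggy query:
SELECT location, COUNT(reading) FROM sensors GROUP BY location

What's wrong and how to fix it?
Bug: COUNT(reading) skips NULLs, so groups with missing reading are undercounted

Fix: Use COUNT(*) to count all rows regardless of NULL

Corrected query:
SELECT location, COUNT(*) FROM sensors GROUP BY location

Result:
location | COUNT(*)
---------+---------
Garage   | 3       
Lab-A    | 3       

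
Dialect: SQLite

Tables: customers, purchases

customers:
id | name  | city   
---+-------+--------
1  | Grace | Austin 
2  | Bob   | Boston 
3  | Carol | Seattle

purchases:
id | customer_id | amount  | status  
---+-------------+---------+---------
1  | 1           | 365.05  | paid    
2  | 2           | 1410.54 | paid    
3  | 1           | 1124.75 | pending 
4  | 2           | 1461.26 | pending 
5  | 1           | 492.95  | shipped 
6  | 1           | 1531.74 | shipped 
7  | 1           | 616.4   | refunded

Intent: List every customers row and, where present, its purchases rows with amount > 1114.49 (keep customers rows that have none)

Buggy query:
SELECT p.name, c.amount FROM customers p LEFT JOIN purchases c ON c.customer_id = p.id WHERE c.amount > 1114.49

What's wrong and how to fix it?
Bug: A WHERE condition on the right-hand table after LEFT JOIN drops unmatched parents

Fix: Move the right-table condition into the ON clause so unmatched parents are kept

Corrected query:
SELECT p.name, c.amount FROM customers p LEFT JOIN purchases c ON c.customer_id = p.id AND c.amount > 1114.49

Result:
name  | amount 
------+--------
Grace | 1124.75
Grace | 1531.74
Bob   | 1410.54
Bob   | 1461.26
Carol | NULL   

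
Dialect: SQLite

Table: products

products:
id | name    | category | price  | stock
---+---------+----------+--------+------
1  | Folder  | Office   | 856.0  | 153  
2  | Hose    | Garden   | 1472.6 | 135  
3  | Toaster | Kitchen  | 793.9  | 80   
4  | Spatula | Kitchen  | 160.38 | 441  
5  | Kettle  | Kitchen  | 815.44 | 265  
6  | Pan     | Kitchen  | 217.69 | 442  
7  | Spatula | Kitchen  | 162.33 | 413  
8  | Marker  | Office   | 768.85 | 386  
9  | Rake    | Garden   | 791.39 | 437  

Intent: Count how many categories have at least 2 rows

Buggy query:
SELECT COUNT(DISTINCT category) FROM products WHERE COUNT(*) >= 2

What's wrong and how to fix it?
Bug: WHERE filters individual rows, not groups, so a group-level COUNT is invalid there

Fix: Group first with HAVING COUNT(*) >= 2, then COUNT the resulting groups

Corrected query:
SELECT COUNT(*) FROM (SELECT category FROM products GROUP BY category HAVING COUNT(*) >= 2)

Result:
COUNT(*)
--------
3       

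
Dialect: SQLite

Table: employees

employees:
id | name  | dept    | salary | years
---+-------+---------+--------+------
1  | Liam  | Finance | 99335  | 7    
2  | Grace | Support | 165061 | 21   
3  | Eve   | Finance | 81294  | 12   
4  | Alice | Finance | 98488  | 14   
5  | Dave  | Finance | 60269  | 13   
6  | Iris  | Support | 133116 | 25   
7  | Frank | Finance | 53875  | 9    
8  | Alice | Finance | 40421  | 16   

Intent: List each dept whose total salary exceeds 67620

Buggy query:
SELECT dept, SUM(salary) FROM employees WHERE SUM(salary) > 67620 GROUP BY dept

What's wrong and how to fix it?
Bug: WHERE runs before GROUP BY, so aggregates aren't available there

Fix: Move the aggregate condition to a HAVING clause

Corrected query:
SELECT dept, SUM(salary) FROM employees GROUP BY dept HAVING SUM(salary) > 67620

Result:
dept    | SUM(salary)
--------+------------
Finance | 433682     
Support | 298177     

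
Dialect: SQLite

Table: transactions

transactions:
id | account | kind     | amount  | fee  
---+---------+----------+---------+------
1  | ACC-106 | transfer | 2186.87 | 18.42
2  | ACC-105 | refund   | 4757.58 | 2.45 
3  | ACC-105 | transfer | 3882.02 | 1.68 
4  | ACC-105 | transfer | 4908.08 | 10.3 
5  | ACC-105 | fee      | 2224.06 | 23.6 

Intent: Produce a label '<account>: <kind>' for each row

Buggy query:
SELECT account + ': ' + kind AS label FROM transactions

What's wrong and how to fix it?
Bug: '+' is numeric addition; on text columns SQLite converts them to 0 instead of concatenating

Fix: Use the || operator for string concatenation

Corrected query:
SELECT account || ': ' || kind AS label FROM transactions

Result:
label            
-----------------
ACC-106: transfer
ACC-105: refund  
ACC-105: transfer
ACC-105: transfer
ACC-105: fee     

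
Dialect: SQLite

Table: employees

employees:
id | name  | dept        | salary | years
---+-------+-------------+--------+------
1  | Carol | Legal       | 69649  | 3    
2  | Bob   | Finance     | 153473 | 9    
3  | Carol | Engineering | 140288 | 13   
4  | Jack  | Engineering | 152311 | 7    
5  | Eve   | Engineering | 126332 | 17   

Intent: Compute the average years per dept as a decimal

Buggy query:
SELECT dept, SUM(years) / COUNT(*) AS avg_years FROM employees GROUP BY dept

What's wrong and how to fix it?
Bug: SUM(years) and COUNT(*) are both integers; the division truncates the fractional part

Fix: Cast one side to REAL so the division keeps the fractional part

Corrected query:
SELECT dept, SUM(years) * 1.0 / COUNT(*) AS avg_years FROM employees GROUP BY dept

Result:
dept        | avg_years
------------+----------
Engineering | 12.333333
Finance     | 9        
Legal       | 3        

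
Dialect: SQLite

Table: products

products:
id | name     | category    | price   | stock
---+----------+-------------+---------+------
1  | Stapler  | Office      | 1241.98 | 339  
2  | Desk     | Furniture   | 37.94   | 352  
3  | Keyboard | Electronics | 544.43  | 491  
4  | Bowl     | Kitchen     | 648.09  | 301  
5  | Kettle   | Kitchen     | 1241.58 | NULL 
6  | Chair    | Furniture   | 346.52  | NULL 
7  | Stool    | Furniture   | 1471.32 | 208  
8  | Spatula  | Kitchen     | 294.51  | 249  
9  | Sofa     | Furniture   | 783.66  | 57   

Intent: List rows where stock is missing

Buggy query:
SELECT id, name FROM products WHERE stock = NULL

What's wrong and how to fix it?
Bug: Comparing to NULL with '=' never matches; NULL = NULL is unknown, not true

Fix: Use IS NULL to test for NULL

Corrected query:
SELECT id, name FROM products WHERE stock IS NULL

Result:
id | name  
---+-------
5  | Kettle
6  | Chair 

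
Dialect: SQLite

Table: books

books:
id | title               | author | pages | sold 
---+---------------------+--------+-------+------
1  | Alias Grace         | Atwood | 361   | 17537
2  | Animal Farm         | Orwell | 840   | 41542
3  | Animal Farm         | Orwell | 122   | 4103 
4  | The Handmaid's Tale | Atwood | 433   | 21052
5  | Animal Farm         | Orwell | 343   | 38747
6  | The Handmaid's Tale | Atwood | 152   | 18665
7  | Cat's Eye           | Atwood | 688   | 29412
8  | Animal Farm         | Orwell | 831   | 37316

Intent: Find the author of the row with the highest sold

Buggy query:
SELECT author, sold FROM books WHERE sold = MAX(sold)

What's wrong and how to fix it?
Bug: WHERE is evaluated per row; an aggregate over the whole table isn't defined there

Fix: Wrap MAX in a scalar subquery so WHERE compares against a single value

Corrected query:
SELECT author, sold FROM books WHERE sold = (SELECT MAX(sold) FROM books)

Result:
author | sold 
-------+------
Orwell | 41542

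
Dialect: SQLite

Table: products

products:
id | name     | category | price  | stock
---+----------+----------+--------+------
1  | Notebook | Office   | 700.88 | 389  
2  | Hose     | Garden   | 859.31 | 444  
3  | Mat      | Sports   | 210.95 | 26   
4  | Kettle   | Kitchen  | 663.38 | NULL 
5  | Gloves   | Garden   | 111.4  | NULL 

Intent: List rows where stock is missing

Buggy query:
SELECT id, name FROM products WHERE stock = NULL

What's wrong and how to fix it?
Bug: Comparing to NULL with '=' never matches; NULL = NULL is unknown, not true

Fix: Replace '= NULL' with 'IS NULL'

Corrected query:
SELECT id, name FROM products WHERE stock IS NULL

Result:
id | name  
---+-------
4  | Kettle
5  | Gloves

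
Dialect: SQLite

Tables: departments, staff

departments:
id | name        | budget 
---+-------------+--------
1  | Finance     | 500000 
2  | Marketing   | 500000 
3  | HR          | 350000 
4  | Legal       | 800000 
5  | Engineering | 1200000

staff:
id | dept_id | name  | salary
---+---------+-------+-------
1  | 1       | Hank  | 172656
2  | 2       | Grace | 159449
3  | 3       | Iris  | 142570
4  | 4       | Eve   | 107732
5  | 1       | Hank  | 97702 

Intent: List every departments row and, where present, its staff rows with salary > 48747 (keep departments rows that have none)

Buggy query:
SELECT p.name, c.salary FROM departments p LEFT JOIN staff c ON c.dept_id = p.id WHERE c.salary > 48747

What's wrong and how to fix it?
Bug: A WHERE condition on the right-hand table after LEFT JOIN drops unmatched parents

Fix: Move the right-table condition into the ON clause so unmatched parents are kept

Corrected query:
SELECT p.name, c.salary FROM departments p LEFT JOIN staff c ON c.dept_id = p.id AND c.salary > 48747

Result:
name        | salary
------------+-------
Finance     | 97702 
Finance     | 172656
Marketing   | 159449
HR          | 142570
Legal       | 107732
Engineering | NULL  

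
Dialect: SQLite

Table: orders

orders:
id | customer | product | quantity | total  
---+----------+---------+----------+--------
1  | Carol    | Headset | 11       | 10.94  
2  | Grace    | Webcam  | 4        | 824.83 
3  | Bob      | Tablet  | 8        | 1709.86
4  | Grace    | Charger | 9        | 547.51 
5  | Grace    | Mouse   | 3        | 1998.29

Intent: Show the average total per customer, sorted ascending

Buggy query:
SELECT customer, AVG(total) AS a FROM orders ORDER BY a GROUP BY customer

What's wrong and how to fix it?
Bug: GROUP BY must precede ORDER BY

Fix: Move ORDER BY to the end, after GROUP BY

Corrected query:
SELECT customer, AVG(total) AS a FROM orders GROUP BY customer ORDER BY a

Result:
customer | a          
---------+------------
Carol    | 10.94      
Grace    | 1123.543333
Bob      | 1709.86    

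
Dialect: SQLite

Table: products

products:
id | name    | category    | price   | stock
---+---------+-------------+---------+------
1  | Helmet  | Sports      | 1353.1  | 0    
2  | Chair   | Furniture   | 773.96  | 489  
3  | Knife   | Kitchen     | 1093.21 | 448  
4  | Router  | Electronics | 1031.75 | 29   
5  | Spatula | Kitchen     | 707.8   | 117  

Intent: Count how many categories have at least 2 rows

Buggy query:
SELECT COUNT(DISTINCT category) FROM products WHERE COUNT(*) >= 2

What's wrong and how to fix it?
Bug: COUNT(*) cannot appear in WHERE; the per-group count doesn't exist yet

Fix: Group first with HAVING COUNT(*) >= 2, then COUNT the resulting groups

Corrected query:
SELECT COUNT(*) FROM (SELECT category FROM products GROUP BY category HAVING COUNT(*) >= 2)

Result:
COUNT(*)
--------
1       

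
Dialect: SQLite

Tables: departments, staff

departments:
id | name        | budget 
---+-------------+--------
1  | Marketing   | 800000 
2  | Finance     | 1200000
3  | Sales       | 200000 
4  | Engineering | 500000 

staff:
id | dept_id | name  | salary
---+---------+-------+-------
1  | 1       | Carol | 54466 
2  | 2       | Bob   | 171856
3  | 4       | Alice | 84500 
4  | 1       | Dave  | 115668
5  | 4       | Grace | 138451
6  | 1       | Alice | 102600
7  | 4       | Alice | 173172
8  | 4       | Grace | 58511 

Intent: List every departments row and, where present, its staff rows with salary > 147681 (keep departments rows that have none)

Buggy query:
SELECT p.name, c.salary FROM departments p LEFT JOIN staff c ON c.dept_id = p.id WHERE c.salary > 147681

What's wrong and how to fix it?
Bug: Filtering c.salary in WHERE discards the NULL rows produced by LEFT JOIN, turning it into an inner join

Fix: Put 'c.salary > 147681' in the JOIN's ON clause instead of WHERE

Corrected query:
SELECT p.name, c.salary FROM departments p LEFT JOIN staff c ON c.dept_id = p.id AND c.salary > 147681

Result:
name        | salary
------------+-------
Marketing   | NULL  
Finance     | 171856
Sales       | NULL  
Engineering | 173172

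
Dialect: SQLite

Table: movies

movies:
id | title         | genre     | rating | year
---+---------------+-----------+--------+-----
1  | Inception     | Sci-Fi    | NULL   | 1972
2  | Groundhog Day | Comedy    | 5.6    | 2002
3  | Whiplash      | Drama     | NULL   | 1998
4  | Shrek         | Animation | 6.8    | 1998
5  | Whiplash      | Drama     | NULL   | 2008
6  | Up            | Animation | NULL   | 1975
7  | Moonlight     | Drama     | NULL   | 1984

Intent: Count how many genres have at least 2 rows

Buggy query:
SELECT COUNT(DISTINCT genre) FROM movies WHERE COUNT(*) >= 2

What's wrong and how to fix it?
Bug: WHERE filters individual rows, not groups, so a group-level COUNT is invalid there

Fix: Group first with HAVING COUNT(*) >= 2, then COUNT the resulting groups

Corrected query:
SELECT COUNT(*) FROM (SELECT genre FROM movies GROUP BY genre HAVING COUNT(*) >= 2)

Result:
COUNT(*)
--------
2       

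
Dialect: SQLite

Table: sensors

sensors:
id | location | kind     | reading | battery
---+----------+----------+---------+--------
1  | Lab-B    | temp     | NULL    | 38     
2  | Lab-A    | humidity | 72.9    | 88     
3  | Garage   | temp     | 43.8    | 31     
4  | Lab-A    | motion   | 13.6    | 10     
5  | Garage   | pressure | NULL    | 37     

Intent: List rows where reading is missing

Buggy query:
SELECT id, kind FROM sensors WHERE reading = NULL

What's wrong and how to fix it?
Bug: '= NULL' is always unknown in SQL three-valued logic, so no rows match

Fix: Use IS NULL to test for NULL

Corrected query:
SELECT id, kind FROM sensors WHERE reading IS NULL

Result:
id | kind    
---+---------
1  | temp    
5  | pressure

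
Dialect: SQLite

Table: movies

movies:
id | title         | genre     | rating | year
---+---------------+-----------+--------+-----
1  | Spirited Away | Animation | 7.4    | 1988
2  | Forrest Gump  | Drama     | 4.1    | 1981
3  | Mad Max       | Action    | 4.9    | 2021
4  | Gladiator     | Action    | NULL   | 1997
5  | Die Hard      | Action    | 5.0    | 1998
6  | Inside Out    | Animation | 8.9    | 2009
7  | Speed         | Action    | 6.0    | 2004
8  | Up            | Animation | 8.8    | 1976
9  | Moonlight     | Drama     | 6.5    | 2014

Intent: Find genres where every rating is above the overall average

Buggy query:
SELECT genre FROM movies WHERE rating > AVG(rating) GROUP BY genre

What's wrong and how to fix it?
Bug: AVG() is an aggregate; it can't sit directly in WHERE

Fix: Compute the overall average in a scalar subquery and compare each group's MIN against it in HAVING

Corrected query:
SELECT genre FROM movies GROUP BY genre HAVING MIN(rating) > (SELECT AVG(rating) FROM movies)

Result:
genre    
---------
Animation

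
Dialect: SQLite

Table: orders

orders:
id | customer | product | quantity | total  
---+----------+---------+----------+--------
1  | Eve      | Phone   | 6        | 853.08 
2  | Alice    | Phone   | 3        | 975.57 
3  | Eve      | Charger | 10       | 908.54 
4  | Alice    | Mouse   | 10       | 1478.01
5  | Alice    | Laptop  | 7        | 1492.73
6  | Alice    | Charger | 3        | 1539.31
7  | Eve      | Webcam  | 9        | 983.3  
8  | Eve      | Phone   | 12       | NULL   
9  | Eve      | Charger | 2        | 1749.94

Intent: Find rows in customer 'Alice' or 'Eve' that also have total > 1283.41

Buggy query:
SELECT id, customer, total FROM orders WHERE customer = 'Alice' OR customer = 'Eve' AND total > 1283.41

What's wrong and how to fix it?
Bug: Without parentheses, AND is evaluated before OR, so the total filter only applies to the 'Eve' branch

Fix: Group the OR with parentheses (or use IN), then AND the threshold

Corrected query:
SELECT id, customer, total FROM orders WHERE (customer = 'Alice' OR customer = 'Eve') AND total > 1283.41

Result:
id | customer | total  
---+----------+--------
4  | Alice    | 1478.01
5  | Alice    | 1492.73
6  | Alice    | 1539.31
9  | Eve      | 1749.94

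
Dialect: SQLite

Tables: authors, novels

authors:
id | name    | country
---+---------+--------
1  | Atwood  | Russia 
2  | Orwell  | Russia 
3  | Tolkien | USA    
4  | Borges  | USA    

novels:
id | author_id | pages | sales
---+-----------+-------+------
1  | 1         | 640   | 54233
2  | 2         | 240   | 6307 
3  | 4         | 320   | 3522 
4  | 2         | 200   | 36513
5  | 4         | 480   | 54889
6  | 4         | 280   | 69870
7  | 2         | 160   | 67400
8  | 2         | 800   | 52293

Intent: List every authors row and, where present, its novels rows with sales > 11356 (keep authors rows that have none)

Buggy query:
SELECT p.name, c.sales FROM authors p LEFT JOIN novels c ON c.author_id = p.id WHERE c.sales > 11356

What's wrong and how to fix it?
Bug: A WHERE condition on the right-hand table after LEFT JOIN drops unmatched parents

Fix: Move the right-table condition into the ON clause so unmatched parents are kept

Corrected query:
SELECT p.name, c.sales FROM authors p LEFT JOIN novels c ON c.author_id = p.id AND c.sales > 11356

Result:
name    | sales
--------+------
Atwood  | 54233
Orwell  | 36513
Orwell  | 52293
Orwell  | 67400
Tolkien | NULL 
Borges  | 54889
Borges  | 69870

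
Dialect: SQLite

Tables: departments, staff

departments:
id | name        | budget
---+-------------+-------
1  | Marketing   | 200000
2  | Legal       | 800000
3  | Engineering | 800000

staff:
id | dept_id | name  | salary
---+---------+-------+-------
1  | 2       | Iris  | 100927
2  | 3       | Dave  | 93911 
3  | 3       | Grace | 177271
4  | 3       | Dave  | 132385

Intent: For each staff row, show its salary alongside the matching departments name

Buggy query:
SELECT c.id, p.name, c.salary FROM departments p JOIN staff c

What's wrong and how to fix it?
Bug: Missing join condition: each staff row is matched to all departments rows instead of just its own

Fix: Specify the join condition linking the foreign key to the parent id

Corrected query:
SELECT c.id, p.name, c.salary FROM departments p JOIN staff c ON c.dept_id = p.id

Result:
id | name        | salary
---+-------------+-------
1  | Legal       | 100927
2  | Engineering | 93911 
3  | Engineering | 177271
4  | Engineering | 132385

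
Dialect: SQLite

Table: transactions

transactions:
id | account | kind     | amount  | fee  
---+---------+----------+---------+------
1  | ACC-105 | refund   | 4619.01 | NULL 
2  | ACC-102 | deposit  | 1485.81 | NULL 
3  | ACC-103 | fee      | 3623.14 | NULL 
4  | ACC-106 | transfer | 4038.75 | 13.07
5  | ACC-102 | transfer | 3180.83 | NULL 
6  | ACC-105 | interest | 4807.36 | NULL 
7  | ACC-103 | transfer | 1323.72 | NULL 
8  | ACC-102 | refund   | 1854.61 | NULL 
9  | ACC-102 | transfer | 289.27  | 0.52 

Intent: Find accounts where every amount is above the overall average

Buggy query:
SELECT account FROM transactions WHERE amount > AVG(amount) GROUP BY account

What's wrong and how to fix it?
Bug: WHERE evaluates per row before aggregation, so AVG() is unavailable

Fix: Compute the overall average in a scalar subquery and compare each group's MIN against it in HAVING

Corrected query:
SELECT account FROM transactions GROUP BY account HAVING MIN(amount) > (SELECT AVG(amount) FROM transactions)

Result:
account
-------
ACC-105
ACC-106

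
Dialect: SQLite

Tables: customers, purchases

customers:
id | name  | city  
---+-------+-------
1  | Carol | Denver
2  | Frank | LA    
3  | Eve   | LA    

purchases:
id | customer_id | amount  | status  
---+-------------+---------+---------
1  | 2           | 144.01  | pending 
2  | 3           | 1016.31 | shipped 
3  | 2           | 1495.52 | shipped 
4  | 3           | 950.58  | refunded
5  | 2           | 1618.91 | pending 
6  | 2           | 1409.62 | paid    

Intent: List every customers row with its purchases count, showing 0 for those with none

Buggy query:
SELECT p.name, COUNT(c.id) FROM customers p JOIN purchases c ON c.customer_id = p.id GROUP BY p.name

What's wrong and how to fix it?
Bug: INNER JOIN drops customers rows that have no matching purchases rows

Fix: Switch to LEFT JOIN to retain unmatched parent rows

Corrected query:
SELECT p.name, COUNT(c.id) FROM customers p LEFT JOIN purchases c ON c.customer_id = p.id GROUP BY p.name

Result:
name  | COUNT(c.id)
------+------------
Carol | 0          
Eve   | 2          
Frank | 4          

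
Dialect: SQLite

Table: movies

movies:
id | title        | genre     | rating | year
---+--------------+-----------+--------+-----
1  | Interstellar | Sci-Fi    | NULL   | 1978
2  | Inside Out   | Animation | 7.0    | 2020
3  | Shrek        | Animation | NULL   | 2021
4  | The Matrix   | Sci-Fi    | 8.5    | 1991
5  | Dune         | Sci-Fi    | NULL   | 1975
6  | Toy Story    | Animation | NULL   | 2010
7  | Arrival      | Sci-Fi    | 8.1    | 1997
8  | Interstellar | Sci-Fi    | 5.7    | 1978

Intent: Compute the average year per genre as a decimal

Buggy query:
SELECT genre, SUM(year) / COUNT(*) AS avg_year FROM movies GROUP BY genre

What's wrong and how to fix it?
Bug: SUM(year) and COUNT(*) are both integers; the division truncates the fractional part

Fix: Multiply by 1.0 (or CAST to REAL) to force floating-point division

Corrected query:
SELECT genre, SUM(year) * 1.0 / COUNT(*) AS avg_year FROM movies GROUP BY genre

Result:
genre     | avg_year
----------+---------
Animation | 2017    
Sci-Fi    | 1983.8  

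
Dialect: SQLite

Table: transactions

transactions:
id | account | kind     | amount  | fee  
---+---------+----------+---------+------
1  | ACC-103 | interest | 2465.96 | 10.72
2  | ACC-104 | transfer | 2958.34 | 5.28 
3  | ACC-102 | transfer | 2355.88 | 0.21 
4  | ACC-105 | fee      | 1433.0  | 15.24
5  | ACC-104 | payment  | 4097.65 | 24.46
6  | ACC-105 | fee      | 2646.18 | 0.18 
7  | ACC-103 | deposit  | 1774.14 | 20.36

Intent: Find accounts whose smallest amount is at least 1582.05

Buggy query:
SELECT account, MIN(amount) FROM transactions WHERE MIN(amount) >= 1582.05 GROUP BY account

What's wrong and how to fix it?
Bug: MIN() in WHERE is a misuse of aggregate

Fix: Use HAVING for the per-group MIN condition

Corrected query:
SELECT account, MIN(amount) FROM transactions GROUP BY account HAVING MIN(amount) >= 1582.05

Result:
account | MIN(amount)
--------+------------
ACC-102 | 2355.88    
ACC-103 | 1774.14    
ACC-104 | 2958.34    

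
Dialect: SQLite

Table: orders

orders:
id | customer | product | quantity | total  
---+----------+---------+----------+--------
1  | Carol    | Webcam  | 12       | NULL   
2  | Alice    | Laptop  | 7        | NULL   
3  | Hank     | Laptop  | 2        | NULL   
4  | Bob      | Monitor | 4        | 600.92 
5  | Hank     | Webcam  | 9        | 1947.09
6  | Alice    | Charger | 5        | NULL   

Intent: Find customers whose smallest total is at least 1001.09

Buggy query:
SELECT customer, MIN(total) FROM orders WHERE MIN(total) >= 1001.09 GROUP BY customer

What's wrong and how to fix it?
Bug: MIN() in WHERE is a misuse of aggregate

Fix: Use HAVING for the per-group MIN condition

Corrected query:
SELECT customer, MIN(total) FROM orders GROUP BY customer HAVING MIN(total) >= 1001.09

Result:
customer | MIN(total)
---------+-----------
Hank     | 1947.09   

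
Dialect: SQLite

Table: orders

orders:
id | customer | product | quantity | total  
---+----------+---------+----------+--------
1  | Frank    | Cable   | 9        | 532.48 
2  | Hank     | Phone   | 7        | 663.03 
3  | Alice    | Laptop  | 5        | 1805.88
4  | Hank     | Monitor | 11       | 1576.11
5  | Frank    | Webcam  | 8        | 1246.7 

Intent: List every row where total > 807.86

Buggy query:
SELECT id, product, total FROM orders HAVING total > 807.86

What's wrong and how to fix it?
Bug: HAVING filters the output of aggregation, but this query has no GROUP BY and no aggregate functions, so SQLite rejects it (HAVING clause on a non-aggregate query); the condition here is per row

Fix: Replace HAVING with WHERE since the condition applies to individual rows

Corrected query:
SELECT id, product, total FROM orders WHERE total > 807.86

Result:
id | product | total  
---+---------+--------
3  | Laptop  | 1805.88
4  | Monitor | 1576.11
5  | Webcam  | 1246.7 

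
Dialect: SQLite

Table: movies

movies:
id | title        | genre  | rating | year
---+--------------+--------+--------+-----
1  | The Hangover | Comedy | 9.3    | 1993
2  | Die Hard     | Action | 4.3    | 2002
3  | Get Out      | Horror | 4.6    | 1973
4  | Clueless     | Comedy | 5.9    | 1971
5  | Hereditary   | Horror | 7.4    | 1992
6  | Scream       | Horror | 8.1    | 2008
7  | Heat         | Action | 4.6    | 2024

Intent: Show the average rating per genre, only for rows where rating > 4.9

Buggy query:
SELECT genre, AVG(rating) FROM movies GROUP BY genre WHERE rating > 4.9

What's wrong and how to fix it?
Bug: Row-level WHERE must come before GROUP BY in the clause order

Fix: Place WHERE between FROM and GROUP BY

Corrected query:
SELECT genre, AVG(rating) FROM movies WHERE rating > 4.9 GROUP BY genre

Result:
genre  | AVG(rating)
-------+------------
Comedy | 7.6        
Horror | 7.75       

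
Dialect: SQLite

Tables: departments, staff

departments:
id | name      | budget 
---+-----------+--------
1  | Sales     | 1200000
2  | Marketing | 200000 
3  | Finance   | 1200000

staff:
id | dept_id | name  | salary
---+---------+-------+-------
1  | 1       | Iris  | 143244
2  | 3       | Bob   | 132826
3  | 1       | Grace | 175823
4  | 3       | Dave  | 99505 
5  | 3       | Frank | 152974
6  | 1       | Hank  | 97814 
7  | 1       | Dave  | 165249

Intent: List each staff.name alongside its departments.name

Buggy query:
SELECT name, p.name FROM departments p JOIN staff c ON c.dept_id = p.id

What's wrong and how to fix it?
Bug: Both tables have a 'name' column; the unqualified reference is ambiguous

Fix: Prefix ambiguous columns with the table alias

Corrected query:
SELECT c.name, p.name FROM departments p JOIN staff c ON c.dept_id = p.id

Result:
name  | name   
------+--------
Iris  | Sales  
Bob   | Finance
Grace | Sales  
Dave  | Finance
Frank | Finance
Hank  | Sales  
Dave  | Sales  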